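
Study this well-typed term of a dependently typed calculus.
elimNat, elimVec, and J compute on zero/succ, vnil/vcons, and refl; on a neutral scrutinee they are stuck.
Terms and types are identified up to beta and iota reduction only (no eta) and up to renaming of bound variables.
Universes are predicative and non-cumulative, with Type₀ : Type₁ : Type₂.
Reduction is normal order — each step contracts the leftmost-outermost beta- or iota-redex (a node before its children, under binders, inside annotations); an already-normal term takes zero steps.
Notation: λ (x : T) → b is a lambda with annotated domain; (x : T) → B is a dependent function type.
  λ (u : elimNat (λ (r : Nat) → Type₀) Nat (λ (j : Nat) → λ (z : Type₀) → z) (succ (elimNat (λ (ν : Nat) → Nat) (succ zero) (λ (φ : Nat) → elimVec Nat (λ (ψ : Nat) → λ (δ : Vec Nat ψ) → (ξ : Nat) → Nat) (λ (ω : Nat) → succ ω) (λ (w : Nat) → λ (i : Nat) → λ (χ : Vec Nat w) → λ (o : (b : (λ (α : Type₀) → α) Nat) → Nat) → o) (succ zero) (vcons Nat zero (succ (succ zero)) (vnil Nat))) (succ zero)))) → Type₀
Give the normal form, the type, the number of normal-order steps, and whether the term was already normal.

reduced normal form:
  λ (u : Nat) → Type₀
inferred type:
  (u : Nat) → Type₁
normal-order step count: 20
already normal: no
first redex: an elimNat iota-redex


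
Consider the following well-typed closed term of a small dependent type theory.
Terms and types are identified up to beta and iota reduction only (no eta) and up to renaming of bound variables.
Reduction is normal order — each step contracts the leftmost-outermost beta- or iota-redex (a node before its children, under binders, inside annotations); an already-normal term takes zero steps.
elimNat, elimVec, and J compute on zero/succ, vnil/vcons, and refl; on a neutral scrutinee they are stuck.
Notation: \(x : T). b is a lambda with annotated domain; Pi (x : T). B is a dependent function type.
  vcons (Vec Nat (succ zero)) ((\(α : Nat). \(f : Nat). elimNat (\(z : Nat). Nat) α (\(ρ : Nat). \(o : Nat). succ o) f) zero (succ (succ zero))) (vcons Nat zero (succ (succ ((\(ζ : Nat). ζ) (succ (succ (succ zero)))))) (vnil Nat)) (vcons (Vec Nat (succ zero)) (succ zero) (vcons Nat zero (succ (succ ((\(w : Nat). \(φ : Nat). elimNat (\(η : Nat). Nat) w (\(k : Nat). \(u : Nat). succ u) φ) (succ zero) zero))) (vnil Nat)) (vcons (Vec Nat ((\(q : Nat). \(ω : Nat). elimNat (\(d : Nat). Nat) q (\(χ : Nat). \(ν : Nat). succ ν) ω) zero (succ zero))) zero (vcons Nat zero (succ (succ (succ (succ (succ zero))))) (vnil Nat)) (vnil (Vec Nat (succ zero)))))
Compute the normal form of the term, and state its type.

reduced normal form:
  vcons (Vec Nat (succ zero)) (succ (succ zero)) (vcons Nat zero (succ (succ (succ (succ (succ zero))))) (vnil Nat)) (vcons (Vec Nat (succ zero)) (succ zero) (vcons Nat zero (succ (succ (succ zero))) (vnil Nat)) (vcons (Vec Nat (succ zero)) zero (vcons Nat zero (succ (succ (succ (succ (succ zero))))) (vnil Nat)) (vnil (Vec Nat (succ zero)))))
inferred type:
  Vec (Vec Nat (succ zero)) (succ (succ (succ zero)))
observation: 19 normal-order steps separate the term from its normal form.


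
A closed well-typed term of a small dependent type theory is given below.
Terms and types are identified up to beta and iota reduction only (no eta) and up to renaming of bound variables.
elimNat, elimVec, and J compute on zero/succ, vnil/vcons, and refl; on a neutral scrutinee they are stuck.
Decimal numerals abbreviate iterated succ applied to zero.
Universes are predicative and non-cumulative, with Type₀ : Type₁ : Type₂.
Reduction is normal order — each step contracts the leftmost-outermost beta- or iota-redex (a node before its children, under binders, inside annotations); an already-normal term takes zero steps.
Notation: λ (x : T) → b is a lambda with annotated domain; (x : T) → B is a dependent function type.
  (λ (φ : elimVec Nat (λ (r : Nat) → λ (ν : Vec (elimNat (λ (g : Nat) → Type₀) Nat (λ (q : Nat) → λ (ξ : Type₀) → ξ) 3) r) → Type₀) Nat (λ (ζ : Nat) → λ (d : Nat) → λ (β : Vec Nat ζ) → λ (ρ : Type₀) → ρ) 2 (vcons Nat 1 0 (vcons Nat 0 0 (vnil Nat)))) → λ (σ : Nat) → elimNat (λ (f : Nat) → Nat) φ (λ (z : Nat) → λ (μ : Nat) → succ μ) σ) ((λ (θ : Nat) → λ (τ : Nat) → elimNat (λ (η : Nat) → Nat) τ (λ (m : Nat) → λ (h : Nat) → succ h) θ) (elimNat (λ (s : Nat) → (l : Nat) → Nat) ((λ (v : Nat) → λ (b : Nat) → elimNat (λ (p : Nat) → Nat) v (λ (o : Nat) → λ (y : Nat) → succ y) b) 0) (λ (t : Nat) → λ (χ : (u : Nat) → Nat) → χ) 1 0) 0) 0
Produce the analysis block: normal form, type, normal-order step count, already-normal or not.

resulting normal form:
  0
inferred type:
  Nat
steps to reach normal form (normal order): 13
already normal: no
first redex: a beta-redex


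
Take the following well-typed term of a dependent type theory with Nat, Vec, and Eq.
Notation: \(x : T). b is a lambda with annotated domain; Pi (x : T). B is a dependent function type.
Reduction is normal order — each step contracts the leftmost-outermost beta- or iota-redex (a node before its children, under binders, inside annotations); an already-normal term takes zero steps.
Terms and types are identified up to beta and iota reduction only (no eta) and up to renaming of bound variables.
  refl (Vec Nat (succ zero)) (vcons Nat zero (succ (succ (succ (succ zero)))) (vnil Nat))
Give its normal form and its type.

resulting normal form:
  refl (Vec Nat (succ zero)) (vcons Nat zero (succ (succ (succ (succ zero)))) (vnil Nat))
inferred type:
  Eq (Vec Nat (succ zero)) (vcons Nat zero (succ (succ (succ (succ zero)))) (vnil Nat)) (vcons Nat zero (succ (succ (succ (succ zero)))) (vnil Nat))


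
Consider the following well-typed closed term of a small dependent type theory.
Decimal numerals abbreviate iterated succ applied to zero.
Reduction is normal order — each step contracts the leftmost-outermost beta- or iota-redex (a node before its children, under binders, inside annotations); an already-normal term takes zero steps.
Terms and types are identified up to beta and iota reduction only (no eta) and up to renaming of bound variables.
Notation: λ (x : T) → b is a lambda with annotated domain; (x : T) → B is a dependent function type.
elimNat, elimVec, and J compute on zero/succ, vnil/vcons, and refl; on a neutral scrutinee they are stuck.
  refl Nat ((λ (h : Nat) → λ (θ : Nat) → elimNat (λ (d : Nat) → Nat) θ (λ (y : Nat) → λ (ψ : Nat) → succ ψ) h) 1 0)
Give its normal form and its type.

normal form:
  refl Nat 1
the term's type:
  Eq Nat 1 1
observation: 6 normal-order steps separate the term from its normal form.


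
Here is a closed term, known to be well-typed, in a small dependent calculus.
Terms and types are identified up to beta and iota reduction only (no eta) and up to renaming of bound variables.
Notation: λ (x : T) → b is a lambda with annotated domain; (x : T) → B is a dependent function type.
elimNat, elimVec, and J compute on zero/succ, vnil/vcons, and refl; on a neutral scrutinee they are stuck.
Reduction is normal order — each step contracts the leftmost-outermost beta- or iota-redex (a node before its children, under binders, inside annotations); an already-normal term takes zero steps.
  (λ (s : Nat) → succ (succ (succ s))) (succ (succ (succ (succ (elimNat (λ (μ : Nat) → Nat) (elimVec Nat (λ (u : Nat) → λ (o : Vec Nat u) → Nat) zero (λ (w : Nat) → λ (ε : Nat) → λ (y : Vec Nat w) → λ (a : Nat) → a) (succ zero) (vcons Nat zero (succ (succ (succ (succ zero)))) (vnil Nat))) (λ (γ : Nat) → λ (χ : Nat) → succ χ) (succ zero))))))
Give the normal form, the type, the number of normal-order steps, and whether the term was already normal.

resulting normal form:
  succ (succ (succ (succ (succ (succ (succ (succ zero)))))))
inferred type:
  Nat
normal-order step count: 11
already normal: no
first redex: a beta-redex


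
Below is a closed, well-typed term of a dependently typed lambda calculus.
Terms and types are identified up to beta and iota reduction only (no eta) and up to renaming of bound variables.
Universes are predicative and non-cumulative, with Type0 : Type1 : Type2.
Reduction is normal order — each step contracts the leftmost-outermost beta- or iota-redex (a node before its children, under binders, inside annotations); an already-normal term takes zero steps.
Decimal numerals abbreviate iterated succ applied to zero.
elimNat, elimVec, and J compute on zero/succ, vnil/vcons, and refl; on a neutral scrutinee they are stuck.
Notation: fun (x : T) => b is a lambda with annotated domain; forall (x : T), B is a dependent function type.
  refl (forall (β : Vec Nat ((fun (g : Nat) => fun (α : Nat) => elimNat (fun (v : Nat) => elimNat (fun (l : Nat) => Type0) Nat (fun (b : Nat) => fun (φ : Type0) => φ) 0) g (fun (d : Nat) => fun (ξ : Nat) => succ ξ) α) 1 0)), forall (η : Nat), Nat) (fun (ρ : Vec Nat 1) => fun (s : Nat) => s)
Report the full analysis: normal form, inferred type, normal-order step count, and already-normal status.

reduced normal form:
  refl (forall (β : Vec Nat 1), forall (g : Nat), Nat) (fun (α : Vec Nat 1) => fun (v : Nat) => v)
the term's type:
  Eq (forall (β : Vec Nat 1), forall (g : Nat), Nat) (fun (α : Vec Nat 1) => fun (v : Nat) => v) (fun (l : Vec Nat 1) => fun (b : Nat) => b)
steps to reach normal form (normal order): 3
started in normal form: no
first redex: a beta-redex


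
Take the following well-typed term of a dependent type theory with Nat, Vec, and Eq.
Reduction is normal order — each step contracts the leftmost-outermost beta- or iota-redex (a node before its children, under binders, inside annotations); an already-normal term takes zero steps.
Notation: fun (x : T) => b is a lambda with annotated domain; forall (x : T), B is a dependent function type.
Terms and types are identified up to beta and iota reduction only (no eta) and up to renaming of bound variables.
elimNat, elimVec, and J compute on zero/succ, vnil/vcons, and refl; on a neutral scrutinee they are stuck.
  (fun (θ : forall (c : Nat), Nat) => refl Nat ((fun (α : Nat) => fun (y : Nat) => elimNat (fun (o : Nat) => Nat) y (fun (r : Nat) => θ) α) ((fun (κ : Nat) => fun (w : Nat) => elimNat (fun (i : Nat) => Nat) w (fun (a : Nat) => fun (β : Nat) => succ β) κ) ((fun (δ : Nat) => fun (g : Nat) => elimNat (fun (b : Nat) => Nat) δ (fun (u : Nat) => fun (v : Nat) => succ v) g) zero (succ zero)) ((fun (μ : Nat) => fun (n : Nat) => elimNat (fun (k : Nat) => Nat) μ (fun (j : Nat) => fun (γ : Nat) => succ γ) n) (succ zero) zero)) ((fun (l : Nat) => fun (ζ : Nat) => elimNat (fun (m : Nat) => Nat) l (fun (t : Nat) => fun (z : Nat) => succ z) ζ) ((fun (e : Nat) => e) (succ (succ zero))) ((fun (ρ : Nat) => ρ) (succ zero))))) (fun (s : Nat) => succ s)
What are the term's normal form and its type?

normal form:
  refl Nat (succ (succ (succ (succ (succ zero)))))
type:
  Eq Nat (succ (succ (succ (succ (succ zero))))) (succ (succ (succ (succ (succ zero)))))


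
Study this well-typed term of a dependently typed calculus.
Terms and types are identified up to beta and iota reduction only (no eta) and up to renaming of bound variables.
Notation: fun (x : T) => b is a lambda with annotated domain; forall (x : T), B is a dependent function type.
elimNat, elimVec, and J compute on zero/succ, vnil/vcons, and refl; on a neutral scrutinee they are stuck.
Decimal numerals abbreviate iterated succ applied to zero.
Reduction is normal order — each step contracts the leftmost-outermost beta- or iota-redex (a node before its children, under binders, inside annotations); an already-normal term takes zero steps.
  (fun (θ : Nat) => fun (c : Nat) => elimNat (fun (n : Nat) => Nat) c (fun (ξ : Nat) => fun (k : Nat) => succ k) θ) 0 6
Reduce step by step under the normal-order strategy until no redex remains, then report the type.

normal-order reduction sequence:
  (fun (θ : Nat) => fun (c : Nat) => elimNat (fun (n : Nat) => Nat) c (fun (ξ : Nat) => fun (k : Nat) => succ k) θ) 0 6
  ~> (fun (θ : Nat) => elimNat (fun (c : Nat) => Nat) θ (fun (n : Nat) => fun (ξ : Nat) => succ ξ) 0) 6
  ~> elimNat (fun (θ : Nat) => Nat) 6 (fun (c : Nat) => fun (n : Nat) => succ n) 0
  ~> 6
type:
  Nat


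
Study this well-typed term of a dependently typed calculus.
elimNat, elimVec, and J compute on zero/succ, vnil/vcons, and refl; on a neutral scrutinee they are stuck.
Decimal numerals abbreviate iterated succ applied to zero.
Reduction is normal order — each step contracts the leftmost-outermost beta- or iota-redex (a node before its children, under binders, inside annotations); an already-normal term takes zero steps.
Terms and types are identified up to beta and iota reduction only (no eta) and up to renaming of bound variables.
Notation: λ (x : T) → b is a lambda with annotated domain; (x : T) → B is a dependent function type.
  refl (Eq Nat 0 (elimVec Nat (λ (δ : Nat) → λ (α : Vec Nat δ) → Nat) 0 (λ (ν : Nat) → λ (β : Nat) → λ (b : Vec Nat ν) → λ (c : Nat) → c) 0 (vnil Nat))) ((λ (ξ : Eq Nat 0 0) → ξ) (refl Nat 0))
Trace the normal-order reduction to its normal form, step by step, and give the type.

normal-order reduction sequence:
  refl (Eq Nat 0 (elimVec Nat (λ (δ : Nat) → λ (α : Vec Nat δ) → Nat) 0 (λ (ν : Nat) → λ (β : Nat) → λ (b : Vec Nat ν) → λ (c : Nat) → c) 0 (vnil Nat))) ((λ (ξ : Eq Nat 0 0) → ξ) (refl Nat 0))
  ~> refl (Eq Nat 0 0) ((λ (δ : Eq Nat 0 0) → δ) (refl Nat 0))
  ~> refl (Eq Nat 0 0) (refl Nat 0)
type:
  Eq (Eq Nat 0 0) (refl Nat 0) (refl Nat 0)


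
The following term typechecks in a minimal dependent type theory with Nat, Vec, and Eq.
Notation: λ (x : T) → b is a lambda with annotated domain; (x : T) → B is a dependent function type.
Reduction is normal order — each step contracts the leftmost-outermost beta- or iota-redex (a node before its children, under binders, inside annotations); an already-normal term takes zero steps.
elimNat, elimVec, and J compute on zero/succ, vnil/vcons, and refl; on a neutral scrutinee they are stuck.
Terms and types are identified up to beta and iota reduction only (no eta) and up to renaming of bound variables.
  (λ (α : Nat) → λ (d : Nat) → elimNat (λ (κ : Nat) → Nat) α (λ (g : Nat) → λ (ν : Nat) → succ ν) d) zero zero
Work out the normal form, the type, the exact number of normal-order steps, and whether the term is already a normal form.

normal form:
  zero
type:
  Nat
normal-order step count: 3
already normal: no
first contracted redex: a beta-redex


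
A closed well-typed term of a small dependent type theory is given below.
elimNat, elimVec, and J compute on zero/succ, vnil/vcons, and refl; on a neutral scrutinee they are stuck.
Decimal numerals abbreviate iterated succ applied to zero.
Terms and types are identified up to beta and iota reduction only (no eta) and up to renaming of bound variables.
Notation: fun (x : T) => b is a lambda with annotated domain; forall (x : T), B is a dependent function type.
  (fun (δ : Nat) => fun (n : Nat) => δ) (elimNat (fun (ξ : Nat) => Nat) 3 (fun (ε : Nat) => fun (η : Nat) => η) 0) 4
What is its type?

the term's type:
  Nat


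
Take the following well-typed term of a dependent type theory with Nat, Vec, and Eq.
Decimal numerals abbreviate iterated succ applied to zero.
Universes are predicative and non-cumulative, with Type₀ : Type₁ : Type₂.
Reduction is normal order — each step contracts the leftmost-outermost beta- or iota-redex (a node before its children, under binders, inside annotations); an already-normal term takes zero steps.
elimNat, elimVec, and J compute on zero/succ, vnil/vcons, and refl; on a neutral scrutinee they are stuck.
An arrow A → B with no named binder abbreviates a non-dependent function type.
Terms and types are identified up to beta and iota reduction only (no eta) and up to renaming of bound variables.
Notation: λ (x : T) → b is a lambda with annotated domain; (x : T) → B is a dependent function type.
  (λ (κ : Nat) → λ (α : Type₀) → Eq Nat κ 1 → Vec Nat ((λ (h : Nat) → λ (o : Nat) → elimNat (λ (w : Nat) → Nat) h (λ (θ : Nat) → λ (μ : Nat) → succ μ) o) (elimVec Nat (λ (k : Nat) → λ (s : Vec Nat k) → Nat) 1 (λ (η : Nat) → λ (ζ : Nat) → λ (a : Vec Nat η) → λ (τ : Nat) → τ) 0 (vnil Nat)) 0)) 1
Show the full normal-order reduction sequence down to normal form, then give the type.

normal-order reduction:
  (λ (κ : Nat) → λ (α : Type₀) → Eq Nat κ 1 → Vec Nat ((λ (h : Nat) → λ (o : Nat) → elimNat (λ (w : Nat) → Nat) h (λ (θ : Nat) → λ (μ : Nat) → succ μ) o) (elimVec Nat (λ (k : Nat) → λ (s : Vec Nat k) → Nat) 1 (λ (η : Nat) → λ (ζ : Nat) → λ (a : Vec Nat η) → λ (τ : Nat) → τ) 0 (vnil Nat)) 0)) 1
  ~> λ (κ : Type₀) → Eq Nat 1 1 → Vec Nat ((λ (α : Nat) → λ (h : Nat) → elimNat (λ (o : Nat) → Nat) α (λ (w : Nat) → λ (θ : Nat) → succ θ) h) (elimVec Nat (λ (μ : Nat) → λ (k : Vec Nat μ) → Nat) 1 (λ (s : Nat) → λ (η : Nat) → λ (ζ : Vec Nat s) → λ (a : Nat) → a) 0 (vnil Nat)) 0)
  ~> λ (κ : Type₀) → Eq Nat 1 1 → Vec Nat ((λ (α : Nat) → elimNat (λ (h : Nat) → Nat) (elimVec Nat (λ (o : Nat) → λ (w : Vec Nat o) → Nat) 1 (λ (θ : Nat) → λ (μ : Nat) → λ (k : Vec Nat θ) → λ (s : Nat) → s) 0 (vnil Nat)) (λ (η : Nat) → λ (ζ : Nat) → succ ζ) α) 0)
  ~> λ (κ : Type₀) → Eq Nat 1 1 → Vec Nat (elimNat (λ (α : Nat) → Nat) (elimVec Nat (λ (h : Nat) → λ (o : Vec Nat h) → Nat) 1 (λ (w : Nat) → λ (θ : Nat) → λ (μ : Vec Nat w) → λ (k : Nat) → k) 0 (vnil Nat)) (λ (s : Nat) → λ (η : Nat) → succ η) 0)
  ~> λ (κ : Type₀) → Eq Nat 1 1 → Vec Nat (elimVec Nat (λ (α : Nat) → λ (h : Vec Nat α) → Nat) 1 (λ (o : Nat) → λ (w : Nat) → λ (θ : Vec Nat o) → λ (μ : Nat) → μ) 0 (vnil Nat))
  ~> λ (κ : Type₀) → Eq Nat 1 1 → Vec Nat 1
inferred type:
  Type₀ → Type₀


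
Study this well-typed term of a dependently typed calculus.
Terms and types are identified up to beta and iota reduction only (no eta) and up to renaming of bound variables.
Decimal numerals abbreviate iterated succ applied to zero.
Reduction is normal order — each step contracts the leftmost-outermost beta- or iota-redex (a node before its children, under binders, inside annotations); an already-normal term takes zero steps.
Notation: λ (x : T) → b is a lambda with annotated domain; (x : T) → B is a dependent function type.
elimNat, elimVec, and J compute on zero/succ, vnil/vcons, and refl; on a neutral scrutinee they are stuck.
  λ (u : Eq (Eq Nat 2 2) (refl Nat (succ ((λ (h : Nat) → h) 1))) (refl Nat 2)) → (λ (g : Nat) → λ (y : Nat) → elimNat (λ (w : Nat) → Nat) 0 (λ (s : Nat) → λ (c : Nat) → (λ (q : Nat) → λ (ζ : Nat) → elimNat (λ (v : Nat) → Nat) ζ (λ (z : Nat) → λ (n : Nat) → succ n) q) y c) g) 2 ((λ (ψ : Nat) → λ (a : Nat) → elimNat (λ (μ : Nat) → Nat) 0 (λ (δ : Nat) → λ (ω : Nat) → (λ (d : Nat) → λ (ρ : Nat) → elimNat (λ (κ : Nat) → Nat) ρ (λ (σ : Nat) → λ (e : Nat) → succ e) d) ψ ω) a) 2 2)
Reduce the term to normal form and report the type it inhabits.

normal form:
  λ (u : Eq (Eq Nat 2 2) (refl Nat 2) (refl Nat 2)) → 8
inferred type:
  (u : Eq (Eq Nat 2 2) (refl Nat 2) (refl Nat 2)) → Nat
observation: normalization takes exactly 94 steps under the normal-order strategy.


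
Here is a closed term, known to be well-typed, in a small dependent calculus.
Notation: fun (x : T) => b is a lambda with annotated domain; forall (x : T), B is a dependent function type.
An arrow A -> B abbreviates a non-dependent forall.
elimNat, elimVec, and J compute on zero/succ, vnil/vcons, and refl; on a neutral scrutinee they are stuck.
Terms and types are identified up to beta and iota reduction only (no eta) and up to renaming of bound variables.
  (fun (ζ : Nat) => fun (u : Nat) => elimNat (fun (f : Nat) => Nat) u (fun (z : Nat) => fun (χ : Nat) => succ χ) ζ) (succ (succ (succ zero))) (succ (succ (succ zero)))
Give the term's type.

inferred type:
  Nat


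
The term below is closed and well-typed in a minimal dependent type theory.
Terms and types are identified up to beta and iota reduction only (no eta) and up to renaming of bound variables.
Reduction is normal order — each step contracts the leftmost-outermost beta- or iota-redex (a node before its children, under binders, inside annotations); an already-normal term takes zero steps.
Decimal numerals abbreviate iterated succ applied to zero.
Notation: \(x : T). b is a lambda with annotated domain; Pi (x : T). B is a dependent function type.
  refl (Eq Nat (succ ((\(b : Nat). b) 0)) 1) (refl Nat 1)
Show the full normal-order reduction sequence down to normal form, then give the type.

normal-order reduction:
  refl (Eq Nat (succ ((\(b : Nat). b) 0)) 1) (refl Nat 1)
  ~> refl (Eq Nat 1 1) (refl Nat 1)
the term's type:
  Eq (Eq Nat 1 1) (refl Nat 1) (refl Nat 1)


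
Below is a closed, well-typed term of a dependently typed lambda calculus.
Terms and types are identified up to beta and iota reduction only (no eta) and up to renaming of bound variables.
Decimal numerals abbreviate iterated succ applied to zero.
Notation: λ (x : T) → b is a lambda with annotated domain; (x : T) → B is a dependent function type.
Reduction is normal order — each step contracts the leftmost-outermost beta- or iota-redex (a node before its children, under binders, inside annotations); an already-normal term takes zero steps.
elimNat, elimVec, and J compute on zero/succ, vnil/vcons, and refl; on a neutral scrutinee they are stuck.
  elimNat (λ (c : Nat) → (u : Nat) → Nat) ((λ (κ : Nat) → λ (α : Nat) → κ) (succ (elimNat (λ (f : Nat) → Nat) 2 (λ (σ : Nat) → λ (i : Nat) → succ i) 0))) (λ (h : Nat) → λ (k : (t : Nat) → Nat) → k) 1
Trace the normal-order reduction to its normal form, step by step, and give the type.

reduction (normal order):
  elimNat (λ (c : Nat) → (u : Nat) → Nat) ((λ (κ : Nat) → λ (α : Nat) → κ) (succ (elimNat (λ (f : Nat) → Nat) 2 (λ (σ : Nat) → λ (i : Nat) → succ i) 0))) (λ (h : Nat) → λ (k : (t : Nat) → Nat) → k) 1
  ~> (λ (c : Nat) → λ (u : (κ : Nat) → Nat) → u) 0 (elimNat (λ (α : Nat) → (f : Nat) → Nat) ((λ (σ : Nat) → λ (i : Nat) → σ) (succ (elimNat (λ (h : Nat) → Nat) 2 (λ (k : Nat) → λ (t : Nat) → succ t) 0))) (λ (b : Nat) → λ (g : (r : Nat) → Nat) → g) 0)
  ~> (λ (c : (u : Nat) → Nat) → c) (elimNat (λ (κ : Nat) → (α : Nat) → Nat) ((λ (f : Nat) → λ (σ : Nat) → f) (succ (elimNat (λ (i : Nat) → Nat) 2 (λ (h : Nat) → λ (k : Nat) → succ k) 0))) (λ (t : Nat) → λ (b : (g : Nat) → Nat) → b) 0)
  ~> elimNat (λ (c : Nat) → (u : Nat) → Nat) ((λ (κ : Nat) → λ (α : Nat) → κ) (succ (elimNat (λ (f : Nat) → Nat) 2 (λ (σ : Nat) → λ (i : Nat) → succ i) 0))) (λ (h : Nat) → λ (k : (t : Nat) → Nat) → k) 0
  ~> (λ (c : Nat) → λ (u : Nat) → c) (succ (elimNat (λ (κ : Nat) → Nat) 2 (λ (α : Nat) → λ (f : Nat) → succ f) 0))
  ~> λ (c : Nat) → succ (elimNat (λ (u : Nat) → Nat) 2 (λ (κ : Nat) → λ (α : Nat) → succ α) 0)
  ~> λ (c : Nat) → 3
the term's type:
  (c : Nat) → Nat


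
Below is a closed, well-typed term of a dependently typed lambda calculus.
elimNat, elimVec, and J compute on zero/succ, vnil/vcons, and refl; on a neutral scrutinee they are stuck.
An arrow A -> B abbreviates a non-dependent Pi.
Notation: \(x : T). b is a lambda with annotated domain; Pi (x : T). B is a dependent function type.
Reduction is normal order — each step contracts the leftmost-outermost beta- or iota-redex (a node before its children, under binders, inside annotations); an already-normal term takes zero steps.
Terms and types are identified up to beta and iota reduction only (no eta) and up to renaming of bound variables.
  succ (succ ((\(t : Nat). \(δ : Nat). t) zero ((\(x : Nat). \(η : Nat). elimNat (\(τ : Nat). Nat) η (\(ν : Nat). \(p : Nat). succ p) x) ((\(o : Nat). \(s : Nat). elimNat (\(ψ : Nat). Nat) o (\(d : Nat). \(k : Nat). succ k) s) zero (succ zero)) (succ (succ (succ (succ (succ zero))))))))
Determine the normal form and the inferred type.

normal form:
  succ (succ zero)
the term's type:
  Nat
observation: contracting a beta-redex first, the term normalizes in 2 steps.


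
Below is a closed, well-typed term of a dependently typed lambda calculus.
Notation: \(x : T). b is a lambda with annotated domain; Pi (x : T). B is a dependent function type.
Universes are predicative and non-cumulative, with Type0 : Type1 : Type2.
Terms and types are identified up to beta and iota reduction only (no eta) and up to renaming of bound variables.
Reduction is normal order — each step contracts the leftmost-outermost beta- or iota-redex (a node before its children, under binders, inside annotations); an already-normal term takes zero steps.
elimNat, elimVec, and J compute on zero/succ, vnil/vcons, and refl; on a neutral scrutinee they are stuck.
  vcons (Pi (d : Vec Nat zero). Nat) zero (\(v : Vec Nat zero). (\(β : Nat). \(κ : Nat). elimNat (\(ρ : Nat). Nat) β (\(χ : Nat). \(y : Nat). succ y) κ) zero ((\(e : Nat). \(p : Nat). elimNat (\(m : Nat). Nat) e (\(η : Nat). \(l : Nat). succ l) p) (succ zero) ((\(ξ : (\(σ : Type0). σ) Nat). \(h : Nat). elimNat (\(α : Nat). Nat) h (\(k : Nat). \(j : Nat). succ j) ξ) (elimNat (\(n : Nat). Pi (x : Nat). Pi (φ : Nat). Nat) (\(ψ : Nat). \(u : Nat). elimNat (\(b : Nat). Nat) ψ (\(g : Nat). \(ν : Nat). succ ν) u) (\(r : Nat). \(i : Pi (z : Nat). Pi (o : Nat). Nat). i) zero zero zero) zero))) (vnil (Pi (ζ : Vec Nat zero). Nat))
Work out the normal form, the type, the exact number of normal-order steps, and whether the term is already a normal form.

reduced normal form:
  vcons (Pi (d : Vec Nat zero). Nat) zero (\(v : Vec Nat zero). succ zero) (vnil (Pi (β : Vec Nat zero). Nat))
the term's type:
  Vec (Pi (d : Vec Nat zero). Nat) (succ zero)
normal-order step count: 16
term was already normal: no
first contracted redex: a beta-redex


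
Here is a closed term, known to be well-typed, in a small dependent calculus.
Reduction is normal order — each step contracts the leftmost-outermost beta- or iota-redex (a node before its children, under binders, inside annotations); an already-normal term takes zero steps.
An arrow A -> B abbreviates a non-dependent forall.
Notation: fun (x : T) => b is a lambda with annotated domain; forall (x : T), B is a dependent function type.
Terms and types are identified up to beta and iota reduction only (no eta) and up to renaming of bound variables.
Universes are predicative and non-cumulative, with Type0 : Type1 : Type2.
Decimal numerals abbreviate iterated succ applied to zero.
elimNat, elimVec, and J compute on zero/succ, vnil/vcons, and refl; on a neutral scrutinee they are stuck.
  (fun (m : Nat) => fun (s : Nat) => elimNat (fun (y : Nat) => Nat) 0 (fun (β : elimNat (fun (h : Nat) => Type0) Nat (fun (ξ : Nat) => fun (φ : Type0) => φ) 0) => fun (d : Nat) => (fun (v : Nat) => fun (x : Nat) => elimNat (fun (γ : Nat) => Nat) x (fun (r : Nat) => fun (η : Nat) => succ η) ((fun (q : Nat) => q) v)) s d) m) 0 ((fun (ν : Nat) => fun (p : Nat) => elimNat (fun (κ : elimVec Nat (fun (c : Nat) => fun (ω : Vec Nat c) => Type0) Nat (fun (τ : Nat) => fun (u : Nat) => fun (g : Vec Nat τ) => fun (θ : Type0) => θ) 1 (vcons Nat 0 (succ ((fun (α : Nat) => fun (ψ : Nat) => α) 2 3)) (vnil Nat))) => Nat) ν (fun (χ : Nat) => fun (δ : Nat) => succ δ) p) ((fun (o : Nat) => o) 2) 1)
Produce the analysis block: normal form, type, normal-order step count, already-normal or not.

normal form:
  0
type:
  Nat
steps to reach normal form (normal order): 3
started in normal form: no
first contracted redex: a beta-redex


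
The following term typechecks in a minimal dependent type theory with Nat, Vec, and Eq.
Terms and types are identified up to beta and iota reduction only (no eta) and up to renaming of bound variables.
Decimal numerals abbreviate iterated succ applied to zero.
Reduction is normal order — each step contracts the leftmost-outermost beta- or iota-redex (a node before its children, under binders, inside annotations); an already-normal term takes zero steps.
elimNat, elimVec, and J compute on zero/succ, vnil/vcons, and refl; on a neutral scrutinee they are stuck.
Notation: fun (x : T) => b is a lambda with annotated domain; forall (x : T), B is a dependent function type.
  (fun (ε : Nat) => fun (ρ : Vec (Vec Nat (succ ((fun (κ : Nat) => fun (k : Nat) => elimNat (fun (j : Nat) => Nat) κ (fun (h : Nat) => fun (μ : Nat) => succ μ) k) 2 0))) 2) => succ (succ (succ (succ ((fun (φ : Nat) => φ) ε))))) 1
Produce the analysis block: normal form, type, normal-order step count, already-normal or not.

reduced normal form:
  fun (ε : Vec (Vec Nat 3) 2) => 5
inferred type:
  forall (ε : Vec (Vec Nat 3) 2), Nat
steps to reach normal form (normal order): 5
already normal: no
first contracted redex: a beta-redex


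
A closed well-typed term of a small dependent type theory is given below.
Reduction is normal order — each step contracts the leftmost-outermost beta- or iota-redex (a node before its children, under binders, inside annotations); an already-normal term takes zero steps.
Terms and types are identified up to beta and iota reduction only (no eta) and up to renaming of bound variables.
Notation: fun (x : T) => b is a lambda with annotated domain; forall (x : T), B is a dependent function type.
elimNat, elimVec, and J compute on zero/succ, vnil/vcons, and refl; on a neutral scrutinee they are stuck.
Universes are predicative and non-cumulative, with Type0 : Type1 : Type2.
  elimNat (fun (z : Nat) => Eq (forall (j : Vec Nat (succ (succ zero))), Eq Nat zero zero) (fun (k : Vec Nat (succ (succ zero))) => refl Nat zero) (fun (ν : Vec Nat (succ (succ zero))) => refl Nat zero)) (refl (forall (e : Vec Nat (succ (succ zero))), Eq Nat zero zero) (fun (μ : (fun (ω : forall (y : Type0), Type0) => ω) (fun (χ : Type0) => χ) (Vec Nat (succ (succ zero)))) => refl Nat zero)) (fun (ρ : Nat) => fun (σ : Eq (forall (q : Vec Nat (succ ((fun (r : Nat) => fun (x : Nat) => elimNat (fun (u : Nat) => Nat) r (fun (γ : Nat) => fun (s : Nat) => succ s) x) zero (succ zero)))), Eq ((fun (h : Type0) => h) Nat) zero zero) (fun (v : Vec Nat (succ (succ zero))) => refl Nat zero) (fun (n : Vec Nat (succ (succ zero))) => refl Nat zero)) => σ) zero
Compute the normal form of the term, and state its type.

resulting normal form:
  refl (forall (z : Vec Nat (succ (succ zero))), Eq Nat zero zero) (fun (j : Vec Nat (succ (succ zero))) => refl Nat zero)
inferred type:
  Eq (forall (z : Vec Nat (succ (succ zero))), Eq Nat zero zero) (fun (j : Vec Nat (succ (succ zero))) => refl Nat zero) (fun (k : Vec Nat (succ (succ zero))) => refl Nat zero)
observation: the leftmost-outermost redex is an elimNat iota-redex, and normalization takes 3 steps.


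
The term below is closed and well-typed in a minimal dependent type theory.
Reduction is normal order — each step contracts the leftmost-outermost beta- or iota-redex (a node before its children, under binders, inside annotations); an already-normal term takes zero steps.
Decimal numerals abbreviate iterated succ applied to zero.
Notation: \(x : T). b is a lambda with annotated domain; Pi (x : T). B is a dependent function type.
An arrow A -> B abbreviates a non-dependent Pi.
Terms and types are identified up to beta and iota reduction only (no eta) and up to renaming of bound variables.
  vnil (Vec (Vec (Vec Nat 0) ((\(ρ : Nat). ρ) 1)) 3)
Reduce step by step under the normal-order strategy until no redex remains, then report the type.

reduction (normal order):
  vnil (Vec (Vec (Vec Nat 0) ((\(ρ : Nat). ρ) 1)) 3)
  ~> vnil (Vec (Vec (Vec Nat 0) 1) 3)
type:
  Vec (Vec (Vec (Vec Nat 0) 1) 3) 0


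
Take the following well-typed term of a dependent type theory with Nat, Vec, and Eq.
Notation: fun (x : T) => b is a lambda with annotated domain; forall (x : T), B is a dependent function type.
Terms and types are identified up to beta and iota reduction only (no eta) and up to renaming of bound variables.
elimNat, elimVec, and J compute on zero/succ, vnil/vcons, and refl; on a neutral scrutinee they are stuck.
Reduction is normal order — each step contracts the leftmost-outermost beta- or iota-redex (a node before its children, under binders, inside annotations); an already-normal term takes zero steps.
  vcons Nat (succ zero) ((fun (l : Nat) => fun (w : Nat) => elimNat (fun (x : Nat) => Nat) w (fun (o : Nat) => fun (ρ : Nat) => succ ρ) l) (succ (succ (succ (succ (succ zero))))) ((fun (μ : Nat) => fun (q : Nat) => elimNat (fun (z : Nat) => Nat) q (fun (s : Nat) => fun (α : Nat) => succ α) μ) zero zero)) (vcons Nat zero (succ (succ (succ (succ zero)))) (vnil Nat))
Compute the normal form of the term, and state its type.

reduced normal form:
  vcons Nat (succ zero) (succ (succ (succ (succ (succ zero))))) (vcons Nat zero (succ (succ (succ (succ zero)))) (vnil Nat))
inferred type:
  Vec Nat (succ (succ zero))


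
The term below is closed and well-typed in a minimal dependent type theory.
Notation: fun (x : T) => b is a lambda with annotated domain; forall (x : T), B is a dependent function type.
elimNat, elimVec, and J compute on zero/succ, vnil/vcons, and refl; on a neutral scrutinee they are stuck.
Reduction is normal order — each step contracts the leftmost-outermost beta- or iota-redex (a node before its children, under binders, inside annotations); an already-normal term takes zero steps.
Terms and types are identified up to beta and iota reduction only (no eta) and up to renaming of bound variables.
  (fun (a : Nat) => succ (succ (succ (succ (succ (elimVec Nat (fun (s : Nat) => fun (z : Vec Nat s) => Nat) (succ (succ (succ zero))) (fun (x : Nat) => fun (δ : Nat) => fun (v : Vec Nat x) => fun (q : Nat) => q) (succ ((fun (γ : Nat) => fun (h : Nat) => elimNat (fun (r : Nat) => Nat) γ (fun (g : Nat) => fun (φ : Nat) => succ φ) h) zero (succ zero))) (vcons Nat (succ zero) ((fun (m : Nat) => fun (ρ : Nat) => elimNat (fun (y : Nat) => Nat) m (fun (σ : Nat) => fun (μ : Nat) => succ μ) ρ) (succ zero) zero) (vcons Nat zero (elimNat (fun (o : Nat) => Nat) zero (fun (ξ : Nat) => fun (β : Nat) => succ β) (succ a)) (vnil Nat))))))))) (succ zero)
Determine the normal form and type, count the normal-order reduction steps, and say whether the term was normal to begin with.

resulting normal form:
  succ (succ (succ (succ (succ (succ (succ (succ zero)))))))
type:
  Nat
reduction steps (normal order): 12
term was already normal: no
first contracted redex: a beta-redex


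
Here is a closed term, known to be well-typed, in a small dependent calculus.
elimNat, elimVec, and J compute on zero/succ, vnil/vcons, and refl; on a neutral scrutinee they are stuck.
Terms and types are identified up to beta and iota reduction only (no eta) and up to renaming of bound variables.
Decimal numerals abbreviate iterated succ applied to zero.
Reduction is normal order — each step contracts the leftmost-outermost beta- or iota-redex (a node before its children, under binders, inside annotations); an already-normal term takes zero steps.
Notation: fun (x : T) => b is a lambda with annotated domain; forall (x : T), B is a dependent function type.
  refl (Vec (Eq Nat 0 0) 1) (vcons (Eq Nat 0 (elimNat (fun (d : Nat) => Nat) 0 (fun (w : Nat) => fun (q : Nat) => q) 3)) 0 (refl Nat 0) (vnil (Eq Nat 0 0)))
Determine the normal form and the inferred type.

reduced normal form:
  refl (Vec (Eq Nat 0 0) 1) (vcons (Eq Nat 0 0) 0 (refl Nat 0) (vnil (Eq Nat 0 0)))
type:
  Eq (Vec (Eq Nat 0 0) 1) (vcons (Eq Nat 0 0) 0 (refl Nat 0) (vnil (Eq Nat 0 0))) (vcons (Eq Nat 0 0) 0 (refl Nat 0) (vnil (Eq Nat 0 0)))
observation: reduction starts at an elimNat iota-redex, and 10 normal-order steps reach the normal form.


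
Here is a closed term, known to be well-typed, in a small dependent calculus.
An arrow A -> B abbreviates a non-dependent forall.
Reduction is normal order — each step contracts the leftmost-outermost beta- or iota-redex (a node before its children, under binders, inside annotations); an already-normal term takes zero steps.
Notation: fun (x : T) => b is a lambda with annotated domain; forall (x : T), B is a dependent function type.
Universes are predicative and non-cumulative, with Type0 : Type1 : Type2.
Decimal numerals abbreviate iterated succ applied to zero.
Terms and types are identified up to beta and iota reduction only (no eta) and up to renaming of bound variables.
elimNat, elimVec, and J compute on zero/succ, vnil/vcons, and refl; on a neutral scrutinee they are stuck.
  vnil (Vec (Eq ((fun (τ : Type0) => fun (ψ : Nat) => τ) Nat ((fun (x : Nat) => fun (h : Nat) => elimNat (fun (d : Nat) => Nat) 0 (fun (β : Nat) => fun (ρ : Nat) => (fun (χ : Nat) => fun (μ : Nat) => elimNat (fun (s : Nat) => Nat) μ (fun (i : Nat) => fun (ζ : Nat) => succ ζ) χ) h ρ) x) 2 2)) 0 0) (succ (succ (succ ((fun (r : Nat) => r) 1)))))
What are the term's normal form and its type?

reduced normal form:
  vnil (Vec (Eq Nat 0 0) 4)
inferred type:
  Vec (Vec (Eq Nat 0 0) 4) 0
observation: the leftmost-outermost redex is a beta-redex, and normalization takes 3 steps.


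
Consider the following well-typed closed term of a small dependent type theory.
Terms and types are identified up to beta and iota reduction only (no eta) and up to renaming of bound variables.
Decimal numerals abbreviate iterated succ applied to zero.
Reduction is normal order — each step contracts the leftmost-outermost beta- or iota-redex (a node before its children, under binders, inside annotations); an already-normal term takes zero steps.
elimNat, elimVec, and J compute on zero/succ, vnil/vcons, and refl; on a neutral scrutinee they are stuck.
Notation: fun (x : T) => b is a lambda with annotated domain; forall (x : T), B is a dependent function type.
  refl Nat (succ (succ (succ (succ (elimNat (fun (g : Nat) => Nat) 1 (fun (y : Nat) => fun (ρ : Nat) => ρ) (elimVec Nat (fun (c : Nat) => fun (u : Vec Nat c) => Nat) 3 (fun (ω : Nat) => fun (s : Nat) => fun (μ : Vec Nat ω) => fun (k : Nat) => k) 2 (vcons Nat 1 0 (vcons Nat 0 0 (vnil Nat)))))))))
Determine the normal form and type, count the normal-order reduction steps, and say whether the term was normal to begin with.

resulting normal form:
  refl Nat 5
inferred type:
  Eq Nat 5 5
steps to reach normal form (normal order): 21
already normal: no
first contracted redex: an elimVec iota-redex


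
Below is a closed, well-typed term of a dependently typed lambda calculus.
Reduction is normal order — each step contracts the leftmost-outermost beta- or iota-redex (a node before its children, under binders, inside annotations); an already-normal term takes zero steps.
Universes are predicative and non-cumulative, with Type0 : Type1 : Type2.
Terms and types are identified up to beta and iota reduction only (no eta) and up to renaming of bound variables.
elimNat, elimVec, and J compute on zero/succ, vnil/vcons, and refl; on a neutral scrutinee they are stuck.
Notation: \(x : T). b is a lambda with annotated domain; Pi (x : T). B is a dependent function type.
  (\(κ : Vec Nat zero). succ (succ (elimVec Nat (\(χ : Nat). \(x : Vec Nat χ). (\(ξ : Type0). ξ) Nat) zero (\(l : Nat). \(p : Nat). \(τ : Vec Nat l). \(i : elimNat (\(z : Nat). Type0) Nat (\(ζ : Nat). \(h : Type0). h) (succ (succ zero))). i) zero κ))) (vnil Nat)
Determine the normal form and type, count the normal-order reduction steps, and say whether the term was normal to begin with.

resulting normal form:
  succ (succ zero)
inferred type:
  Nat
reduction steps (normal order): 2
started in normal form: no
first contracted redex: a beta-redex


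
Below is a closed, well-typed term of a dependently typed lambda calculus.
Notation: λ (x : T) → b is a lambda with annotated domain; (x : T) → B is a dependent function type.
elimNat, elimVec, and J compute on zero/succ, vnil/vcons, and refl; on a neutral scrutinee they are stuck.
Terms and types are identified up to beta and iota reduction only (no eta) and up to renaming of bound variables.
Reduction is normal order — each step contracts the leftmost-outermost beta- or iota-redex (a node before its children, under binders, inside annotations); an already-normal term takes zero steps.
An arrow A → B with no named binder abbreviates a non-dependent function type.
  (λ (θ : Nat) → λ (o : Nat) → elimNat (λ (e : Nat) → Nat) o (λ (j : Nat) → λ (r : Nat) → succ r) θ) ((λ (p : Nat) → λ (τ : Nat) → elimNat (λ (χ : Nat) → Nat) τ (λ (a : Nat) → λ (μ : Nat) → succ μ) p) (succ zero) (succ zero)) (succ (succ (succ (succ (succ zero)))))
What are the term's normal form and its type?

reduced normal form:
  succ (succ (succ (succ (succ (succ (succ zero))))))
inferred type:
  Nat
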